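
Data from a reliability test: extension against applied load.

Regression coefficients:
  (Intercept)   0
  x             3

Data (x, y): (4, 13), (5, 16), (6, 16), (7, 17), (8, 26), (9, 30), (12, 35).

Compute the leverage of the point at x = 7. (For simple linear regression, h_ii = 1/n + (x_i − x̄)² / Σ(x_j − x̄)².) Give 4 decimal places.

x̄ = (4 + 5 + 6 + 7 + 8 + 9 + 12)/7 = 7.28571
Σ(x − x̄)² = 10.7959 + 5.22449 + 1.65306 + 0.0816327 + 0.510204 + 2.93878 + 22.2245 = 43.4286
h = 1/7 + (-0.285714)²/43.4286 = 0.142857 + 0.0018797 = 0.1447

h = 0.1447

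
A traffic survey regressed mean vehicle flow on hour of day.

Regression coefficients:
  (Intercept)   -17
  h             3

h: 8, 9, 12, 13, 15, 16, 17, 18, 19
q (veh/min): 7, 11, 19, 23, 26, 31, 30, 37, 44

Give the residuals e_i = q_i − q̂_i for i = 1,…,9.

h=8: q̂ = -17 + 3·8 = 7; e = 7 − 7 = 0
h=9: q̂ = -17 + 3·9 = 10; e = 11 − 10 = 1
h=12: q̂ = -17 + 3·12 = 19; e = 19 − 19 = 0
h=13: q̂ = -17 + 3·13 = 22; e = 23 − 22 = 1
h=15: q̂ = -17 + 3·15 = 28; e = 26 − 28 = -2
h=16: q̂ = -17 + 3·16 = 31; e = 31 − 31 = 0
h=17: q̂ = -17 + 3·17 = 34; e = 30 − 34 = -4
h=18: q̂ = -17 + 3·18 = 37; e = 37 − 37 = 0
h=19: q̂ = -17 + 3·19 = 40; e = 44 − 40 = 4

0, 1, 0, 1, -2, 0, -4, 0, 4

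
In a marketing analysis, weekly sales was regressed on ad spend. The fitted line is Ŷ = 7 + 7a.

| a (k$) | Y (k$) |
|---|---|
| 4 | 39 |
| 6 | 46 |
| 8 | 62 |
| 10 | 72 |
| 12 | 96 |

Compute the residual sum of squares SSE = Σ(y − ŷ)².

a=4: Ŷ = 7 + 7·4 = 35; r = 39 − 35 = 4
a=6: Ŷ = 7 + 7·6 = 49; r = 46 − 49 = -3
a=8: Ŷ = 7 + 7·8 = 63; r = 62 − 63 = -1
a=10: Ŷ = 7 + 7·10 = 77; r = 72 − 77 = -5
a=12: Ŷ = 7 + 7·12 = 91; r = 96 − 91 = 5
SSE = 16 + 9 + 1 + 25 + 25 = 76

SSE = 76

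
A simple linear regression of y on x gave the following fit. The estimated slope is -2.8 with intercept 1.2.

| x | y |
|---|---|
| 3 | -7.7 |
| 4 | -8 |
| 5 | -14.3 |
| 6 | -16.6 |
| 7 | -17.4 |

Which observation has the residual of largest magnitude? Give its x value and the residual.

x=3: ŷ = 1.2 − 2.8·3 = -7.2; r = -7.7 − (-7.2) = -0.5
x=4: ŷ = 1.2 − 2.8·4 = -10; r = -8 − (-10) = 2
x=5: ŷ = 1.2 − 2.8·5 = -12.8; r = -14.3 − (-12.8) = -1.5
x=6: ŷ = 1.2 − 2.8·6 = -15.6; r = -16.6 − (-15.6) = -1
x=7: ŷ = 1.2 − 2.8·7 = -18.4; r = -17.4 − (-18.4) = 1
Largest |r| is 2 at x = 4, residual 2.

x = 4, r = 2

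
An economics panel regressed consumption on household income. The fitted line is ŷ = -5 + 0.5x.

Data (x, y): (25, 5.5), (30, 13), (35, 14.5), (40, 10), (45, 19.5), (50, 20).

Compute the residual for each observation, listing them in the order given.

x=25: ŷ = -5 + 0.5·25 = 7.5; e = 5.5 − 7.5 = -2
x=30: ŷ = -5 + 0.5·30 = 10; e = 13 − 10 = 3
x=35: ŷ = -5 + 0.5·35 = 12.5; e = 14.5 − 12.5 = 2
x=40: ŷ = -5 + 0.5·40 = 15; e = 10 − 15 = -5
x=45: ŷ = -5 + 0.5·45 = 17.5; e = 19.5 − 17.5 = 2
x=50: ŷ = -5 + 0.5·50 = 20; e = 20 − 20 = 0

-2, 3, 2, -5, 2, 0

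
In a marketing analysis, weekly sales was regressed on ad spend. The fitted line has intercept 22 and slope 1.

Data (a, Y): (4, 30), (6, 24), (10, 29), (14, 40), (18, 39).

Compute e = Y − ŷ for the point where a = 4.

e = 4

ŷ = 22 + 4 = 26
e = 30 − 26 = 4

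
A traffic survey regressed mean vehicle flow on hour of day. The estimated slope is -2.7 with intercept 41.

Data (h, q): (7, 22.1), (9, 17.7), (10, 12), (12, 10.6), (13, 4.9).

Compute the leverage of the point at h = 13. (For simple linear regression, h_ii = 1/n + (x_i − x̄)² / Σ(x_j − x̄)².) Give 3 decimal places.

h = 0.544

h̄ = (7 + 9 + 10 + 12 + 13)/5 = 10.2
Σ(h − h̄)² = 10.24 + 1.44 + 0.04 + 3.24 + 7.84 = 22.8
h = 1/5 + (2.8)²/22.8 = 0.2 + 0.34386 = 0.544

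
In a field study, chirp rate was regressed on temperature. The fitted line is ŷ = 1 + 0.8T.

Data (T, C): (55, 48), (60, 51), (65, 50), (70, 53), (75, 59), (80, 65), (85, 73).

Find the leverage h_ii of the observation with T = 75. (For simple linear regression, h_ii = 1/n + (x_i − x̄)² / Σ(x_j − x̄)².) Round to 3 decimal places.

T̄ = (55 + 60 + 65 + 70 + 75 + 80 + 85)/7 = 70
Σ(T − T̄)² = 225 + 100 + 25 + 0 + 25 + 100 + 225 = 700
h = 1/7 + (5)²/700 = 0.142857 + 0.0357143 = 0.179

h = 0.179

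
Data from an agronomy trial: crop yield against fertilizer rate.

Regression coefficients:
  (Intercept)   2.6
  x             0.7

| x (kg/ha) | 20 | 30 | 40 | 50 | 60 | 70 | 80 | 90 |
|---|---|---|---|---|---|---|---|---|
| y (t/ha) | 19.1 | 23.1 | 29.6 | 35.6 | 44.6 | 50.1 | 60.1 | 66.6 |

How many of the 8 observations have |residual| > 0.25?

x=20: ŷ = 2.6 + 0.7·20 = 16.6; r = 19.1 − 16.6 = 2.5
x=30: ŷ = 2.6 + 0.7·30 = 23.6; r = 23.1 − 23.6 = -0.5
x=40: ŷ = 2.6 + 0.7·40 = 30.6; r = 29.6 − 30.6 = -1
x=50: ŷ = 2.6 + 0.7·50 = 37.6; r = 35.6 − 37.6 = -2
x=60: ŷ = 2.6 + 0.7·60 = 44.6; r = 44.6 − 44.6 = 0
x=70: ŷ = 2.6 + 0.7·70 = 51.6; r = 50.1 − 51.6 = -1.5
x=80: ŷ = 2.6 + 0.7·80 = 58.6; r = 60.1 − 58.6 = 1.5
x=90: ŷ = 2.6 + 0.7·90 = 65.6; r = 66.6 − 65.6 = 1
|r| > 0.25: x=20 (|r|=2.5), x=30 (|r|=0.5), x=40 (|r|=1), x=50 (|r|=2), x=70 (|r|=1.5), x=80 (|r|=1.5), x=90 (|r|=1) → 7

7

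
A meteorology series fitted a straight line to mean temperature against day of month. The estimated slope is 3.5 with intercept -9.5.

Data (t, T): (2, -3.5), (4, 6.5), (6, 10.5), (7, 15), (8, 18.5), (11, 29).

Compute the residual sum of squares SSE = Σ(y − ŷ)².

t=2: T̂ = -9.5 + 3.5·2 = -2.5; r = -3.5 − (-2.5) = -1
t=4: T̂ = -9.5 + 3.5·4 = 4.5; r = 6.5 − 4.5 = 2
t=6: T̂ = -9.5 + 3.5·6 = 11.5; r = 10.5 − 11.5 = -1
t=7: T̂ = -9.5 + 3.5·7 = 15; r = 15 − 15 = 0
t=8: T̂ = -9.5 + 3.5·8 = 18.5; r = 18.5 − 18.5 = 0
t=11: T̂ = -9.5 + 3.5·11 = 29; r = 29 − 29 = 0
SSE = 1 + 4 + 1 + 0 + 0 + 0 = 6

SSE = 6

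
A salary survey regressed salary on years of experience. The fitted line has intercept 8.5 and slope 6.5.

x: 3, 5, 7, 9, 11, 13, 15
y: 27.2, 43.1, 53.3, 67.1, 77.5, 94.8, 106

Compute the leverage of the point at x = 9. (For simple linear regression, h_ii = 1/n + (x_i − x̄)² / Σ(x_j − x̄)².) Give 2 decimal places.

x̄ = (3 + 5 + 7 + 9 + 11 + 13 + 15)/7 = 9
Σ(x − x̄)² = 36 + 16 + 4 + 0 + 4 + 16 + 36 = 112
h = 1/7 + (0)²/112 = 0.142857 + 0 = 0.14

h = 0.14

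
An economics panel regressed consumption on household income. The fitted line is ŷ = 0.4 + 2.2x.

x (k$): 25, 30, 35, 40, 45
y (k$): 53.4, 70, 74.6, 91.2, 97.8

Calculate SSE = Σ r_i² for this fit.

x=25: ŷ = 0.4 + 2.2·25 = 55.4; r = 53.4 − 55.4 = -2
x=30: ŷ = 0.4 + 2.2·30 = 66.4; r = 70 − 66.4 = 3.6
x=35: ŷ = 0.4 + 2.2·35 = 77.4; r = 74.6 − 77.4 = -2.8
x=40: ŷ = 0.4 + 2.2·40 = 88.4; r = 91.2 − 88.4 = 2.8
x=45: ŷ = 0.4 + 2.2·45 = 99.4; r = 97.8 − 99.4 = -1.6
SSE = 4 + 12.96 + 7.84 + 7.84 + 2.56 = 35.2

SSE = 35.2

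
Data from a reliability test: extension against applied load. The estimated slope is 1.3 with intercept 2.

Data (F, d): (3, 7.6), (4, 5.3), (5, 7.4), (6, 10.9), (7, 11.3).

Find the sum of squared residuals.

F=3: d̂ = 2 + 1.3·3 = 5.9; r = 7.6 − 5.9 = 1.7
F=4: d̂ = 2 + 1.3·4 = 7.2; r = 5.3 − 7.2 = -1.9
F=5: d̂ = 2 + 1.3·5 = 8.5; r = 7.4 − 8.5 = -1.1
F=6: d̂ = 2 + 1.3·6 = 9.8; r = 10.9 − 9.8 = 1.1
F=7: d̂ = 2 + 1.3·7 = 11.1; r = 11.3 − 11.1 = 0.2
SSE = 2.89 + 3.61 + 1.21 + 1.21 + 0.04 = 8.96

SSE = 8.96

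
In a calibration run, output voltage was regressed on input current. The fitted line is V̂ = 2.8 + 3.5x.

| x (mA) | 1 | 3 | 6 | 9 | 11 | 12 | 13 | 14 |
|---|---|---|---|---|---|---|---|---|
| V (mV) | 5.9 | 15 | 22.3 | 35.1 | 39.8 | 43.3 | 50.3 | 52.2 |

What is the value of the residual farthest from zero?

e = 2

x=1: V̂ = 2.8 + 3.5·1 = 6.3; e = 5.9 − 6.3 = -0.4
x=3: V̂ = 2.8 + 3.5·3 = 13.3; e = 15 − 13.3 = 1.7
x=6: V̂ = 2.8 + 3.5·6 = 23.8; e = 22.3 − 23.8 = -1.5
x=9: V̂ = 2.8 + 3.5·9 = 34.3; e = 35.1 − 34.3 = 0.8
x=11: V̂ = 2.8 + 3.5·11 = 41.3; e = 39.8 − 41.3 = -1.5
x=12: V̂ = 2.8 + 3.5·12 = 44.8; e = 43.3 − 44.8 = -1.5
x=13: V̂ = 2.8 + 3.5·13 = 48.3; e = 50.3 − 48.3 = 2
x=14: V̂ = 2.8 + 3.5·14 = 51.8; e = 52.2 − 51.8 = 0.4
Largest |e| is 2 at x = 13, residual 2.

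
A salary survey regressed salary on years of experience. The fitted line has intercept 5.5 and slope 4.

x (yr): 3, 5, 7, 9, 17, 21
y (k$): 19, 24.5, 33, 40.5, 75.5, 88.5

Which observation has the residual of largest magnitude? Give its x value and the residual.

x=3: ŷ = 5.5 + 4·3 = 17.5; e = 19 − 17.5 = 1.5
x=5: ŷ = 5.5 + 4·5 = 25.5; e = 24.5 − 25.5 = -1
x=7: ŷ = 5.5 + 4·7 = 33.5; e = 33 − 33.5 = -0.5
x=9: ŷ = 5.5 + 4·9 = 41.5; e = 40.5 − 41.5 = -1
x=17: ŷ = 5.5 + 4·17 = 73.5; e = 75.5 − 73.5 = 2
x=21: ŷ = 5.5 + 4·21 = 89.5; e = 88.5 − 89.5 = -1
Largest |e| is 2 at x = 17, residual 2.

x = 17, e = 2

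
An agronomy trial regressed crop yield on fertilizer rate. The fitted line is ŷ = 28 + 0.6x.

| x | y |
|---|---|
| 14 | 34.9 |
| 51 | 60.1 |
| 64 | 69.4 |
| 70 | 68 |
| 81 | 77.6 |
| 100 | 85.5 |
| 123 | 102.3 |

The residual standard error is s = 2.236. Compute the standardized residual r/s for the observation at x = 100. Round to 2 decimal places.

-1.12

ŷ = 28 + 0.6·100 = 88
r = 85.5 − 88 = -2.5
r/s = -2.5 / 2.236 = -1.12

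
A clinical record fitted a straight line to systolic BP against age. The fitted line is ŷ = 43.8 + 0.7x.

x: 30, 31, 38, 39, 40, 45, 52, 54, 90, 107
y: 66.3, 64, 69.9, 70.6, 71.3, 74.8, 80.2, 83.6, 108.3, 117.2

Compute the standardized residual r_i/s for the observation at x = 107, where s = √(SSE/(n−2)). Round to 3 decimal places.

x=30: ŷ = 43.8 + 0.7·30 = 64.8; r = 66.3 − 64.8 = 1.5
x=31: ŷ = 43.8 + 0.7·31 = 65.5; r = 64 − 65.5 = -1.5
x=38: ŷ = 43.8 + 0.7·38 = 70.4; r = 69.9 − 70.4 = -0.5
x=39: ŷ = 43.8 + 0.7·39 = 71.1; r = 70.6 − 71.1 = -0.5
x=40: ŷ = 43.8 + 0.7·40 = 71.8; r = 71.3 − 71.8 = -0.5
x=45: ŷ = 43.8 + 0.7·45 = 75.3; r = 74.8 − 75.3 = -0.5
x=52: ŷ = 43.8 + 0.7·52 = 80.2; r = 80.2 − 80.2 = 0
x=54: ŷ = 43.8 + 0.7·54 = 81.6; r = 83.6 − 81.6 = 2
x=90: ŷ = 43.8 + 0.7·90 = 106.8; r = 108.3 − 106.8 = 1.5
x=107: ŷ = 43.8 + 0.7·107 = 118.7; r = 117.2 − 118.7 = -1.5
SSE = 2.25 + 2.25 + 0.25 + 0.25 + 0.25 + 0.25 + 0 + 4 + 2.25 + 2.25 = 14
s = √(14/8) = 1.32288
r/s = -1.5 / 1.32288 = -1.134

-1.134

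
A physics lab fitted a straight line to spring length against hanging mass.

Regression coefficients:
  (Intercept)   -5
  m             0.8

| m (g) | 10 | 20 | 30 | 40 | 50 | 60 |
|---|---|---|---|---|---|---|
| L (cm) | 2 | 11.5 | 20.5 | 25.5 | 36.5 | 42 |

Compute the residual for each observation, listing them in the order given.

-1, 0.5, 1.5, -1.5, 1.5, -1

m=10: L̂ = -5 + 0.8·10 = 3; e = 2 − 3 = -1
m=20: L̂ = -5 + 0.8·20 = 11; e = 11.5 − 11 = 0.5
m=30: L̂ = -5 + 0.8·30 = 19; e = 20.5 − 19 = 1.5
m=40: L̂ = -5 + 0.8·40 = 27; e = 25.5 − 27 = -1.5
m=50: L̂ = -5 + 0.8·50 = 35; e = 36.5 − 35 = 1.5
m=60: L̂ = -5 + 0.8·60 = 43; e = 42 − 43 = -1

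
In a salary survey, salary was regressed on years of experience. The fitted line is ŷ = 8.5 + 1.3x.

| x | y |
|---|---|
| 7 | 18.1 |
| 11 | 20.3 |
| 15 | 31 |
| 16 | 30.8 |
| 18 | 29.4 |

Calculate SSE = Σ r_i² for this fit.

SSE = 24

x=7: ŷ = 8.5 + 1.3·7 = 17.6; r = 18.1 − 17.6 = 0.5
x=11: ŷ = 8.5 + 1.3·11 = 22.8; r = 20.3 − 22.8 = -2.5
x=15: ŷ = 8.5 + 1.3·15 = 28; r = 31 − 28 = 3
x=16: ŷ = 8.5 + 1.3·16 = 29.3; r = 30.8 − 29.3 = 1.5
x=18: ŷ = 8.5 + 1.3·18 = 31.9; r = 29.4 − 31.9 = -2.5
SSE = 0.25 + 6.25 + 9 + 2.25 + 6.25 = 24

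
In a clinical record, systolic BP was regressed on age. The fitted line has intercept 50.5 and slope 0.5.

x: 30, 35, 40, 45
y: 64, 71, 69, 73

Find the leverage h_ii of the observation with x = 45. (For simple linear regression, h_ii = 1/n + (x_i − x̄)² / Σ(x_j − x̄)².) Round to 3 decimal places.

h = 0.700

x̄ = (30 + 35 + 40 + 45)/4 = 37.5
Σ(x − x̄)² = 56.25 + 6.25 + 6.25 + 56.25 = 125
h = 1/4 + (7.5)²/125 = 0.25 + 0.45 = 0.700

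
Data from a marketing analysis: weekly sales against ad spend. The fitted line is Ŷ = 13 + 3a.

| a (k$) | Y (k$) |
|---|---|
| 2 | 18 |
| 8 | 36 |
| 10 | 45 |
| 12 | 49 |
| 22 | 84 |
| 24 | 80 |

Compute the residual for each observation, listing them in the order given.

-1, -1, 2, 0, 5, -5

a=2: Ŷ = 13 + 3·2 = 19; r = 18 − 19 = -1
a=8: Ŷ = 13 + 3·8 = 37; r = 36 − 37 = -1
a=10: Ŷ = 13 + 3·10 = 43; r = 45 − 43 = 2
a=12: Ŷ = 13 + 3·12 = 49; r = 49 − 49 = 0
a=22: Ŷ = 13 + 3·22 = 79; r = 84 − 79 = 5
a=24: Ŷ = 13 + 3·24 = 85; r = 80 − 85 = -5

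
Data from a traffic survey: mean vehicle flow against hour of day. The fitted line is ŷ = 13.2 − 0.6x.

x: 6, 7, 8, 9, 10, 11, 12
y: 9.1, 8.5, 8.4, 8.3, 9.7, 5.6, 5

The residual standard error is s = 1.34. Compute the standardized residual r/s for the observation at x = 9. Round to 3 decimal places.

0.373

ŷ = 13.2 − 0.6·9 = 7.8
r = 8.3 − 7.8 = 0.5
r/s = 0.5 / 1.34 = 0.373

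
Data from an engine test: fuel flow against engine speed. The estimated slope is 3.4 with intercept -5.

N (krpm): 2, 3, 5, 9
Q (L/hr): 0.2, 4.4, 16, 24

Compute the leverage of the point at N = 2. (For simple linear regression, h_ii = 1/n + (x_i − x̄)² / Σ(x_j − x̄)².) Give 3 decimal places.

N̄ = (2 + 3 + 5 + 9)/4 = 4.75
Σ(N − N̄)² = 7.5625 + 3.0625 + 0.0625 + 18.0625 = 28.75
h = 1/4 + (-2.75)²/28.75 = 0.25 + 0.263043 = 0.513

h = 0.513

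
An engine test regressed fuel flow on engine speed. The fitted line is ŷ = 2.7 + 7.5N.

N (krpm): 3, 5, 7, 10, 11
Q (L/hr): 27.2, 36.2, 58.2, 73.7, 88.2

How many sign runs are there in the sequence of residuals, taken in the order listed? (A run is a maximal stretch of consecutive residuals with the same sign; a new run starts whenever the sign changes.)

N=3: ŷ = 2.7 + 7.5·3 = 25.2; r = 27.2 − 25.2 = 2
N=5: ŷ = 2.7 + 7.5·5 = 40.2; r = 36.2 − 40.2 = -4
N=7: ŷ = 2.7 + 7.5·7 = 55.2; r = 58.2 − 55.2 = 3
N=10: ŷ = 2.7 + 7.5·10 = 77.7; r = 73.7 − 77.7 = -4
N=11: ŷ = 2.7 + 7.5·11 = 85.2; r = 88.2 − 85.2 = 3
Signs: + − + − +
Runs: +×1, −×1, +×1, −×1, +×1 → 5

5 runs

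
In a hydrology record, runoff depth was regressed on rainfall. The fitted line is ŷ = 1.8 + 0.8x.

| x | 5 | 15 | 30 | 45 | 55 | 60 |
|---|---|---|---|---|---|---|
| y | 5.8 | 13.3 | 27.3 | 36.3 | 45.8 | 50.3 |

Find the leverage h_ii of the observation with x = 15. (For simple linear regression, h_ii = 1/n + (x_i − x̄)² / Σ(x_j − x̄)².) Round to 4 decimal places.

h = 0.3299

x̄ = (5 + 15 + 30 + 45 + 55 + 60)/6 = 35
Σ(x − x̄)² = 900 + 400 + 25 + 100 + 400 + 625 = 2450
h = 1/6 + (-20)²/2450 = 0.166667 + 0.163265 = 0.3299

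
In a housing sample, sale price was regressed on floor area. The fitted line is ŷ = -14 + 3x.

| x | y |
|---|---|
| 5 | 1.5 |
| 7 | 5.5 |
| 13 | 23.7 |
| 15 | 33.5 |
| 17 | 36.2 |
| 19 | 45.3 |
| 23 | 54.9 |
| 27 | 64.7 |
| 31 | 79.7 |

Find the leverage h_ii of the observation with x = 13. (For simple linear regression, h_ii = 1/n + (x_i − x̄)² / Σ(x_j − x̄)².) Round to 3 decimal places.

h = 0.144

x̄ = (5 + 7 + 13 + 15 + 17 + 19 + 23 + 27 + 31)/9 = 17.4444
Σ(x − x̄)² = 154.864 + 109.086 + 19.7531 + 5.97531 + 0.197531 + 2.41975 + 30.8642 + 91.3086 + 183.753 = 598.222
h = 1/9 + (-4.44444)²/598.222 = 0.111111 + 0.0330196 = 0.144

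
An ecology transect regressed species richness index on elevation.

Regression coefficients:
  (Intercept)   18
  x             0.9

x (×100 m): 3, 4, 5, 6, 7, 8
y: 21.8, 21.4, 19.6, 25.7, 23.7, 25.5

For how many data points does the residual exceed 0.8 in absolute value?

x=3: ŷ = 18 + 0.9·3 = 20.7; e = 21.8 − 20.7 = 1.1
x=4: ŷ = 18 + 0.9·4 = 21.6; e = 21.4 − 21.6 = -0.2
x=5: ŷ = 18 + 0.9·5 = 22.5; e = 19.6 − 22.5 = -2.9
x=6: ŷ = 18 + 0.9·6 = 23.4; e = 25.7 − 23.4 = 2.3
x=7: ŷ = 18 + 0.9·7 = 24.3; e = 23.7 − 24.3 = -0.6
x=8: ŷ = 18 + 0.9·8 = 25.2; e = 25.5 − 25.2 = 0.3
|e| > 0.8: x=3 (|e|=1.1), x=5 (|e|=2.9), x=6 (|e|=2.3) → 3

3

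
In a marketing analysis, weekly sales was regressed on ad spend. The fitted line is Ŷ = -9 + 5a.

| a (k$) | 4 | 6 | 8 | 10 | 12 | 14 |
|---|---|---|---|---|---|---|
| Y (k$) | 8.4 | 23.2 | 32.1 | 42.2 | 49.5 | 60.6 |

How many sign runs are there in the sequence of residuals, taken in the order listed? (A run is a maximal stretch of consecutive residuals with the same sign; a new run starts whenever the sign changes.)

a=4: Ŷ = -9 + 5·4 = 11; r = 8.4 − 11 = -2.6
a=6: Ŷ = -9 + 5·6 = 21; r = 23.2 − 21 = 2.2
a=8: Ŷ = -9 + 5·8 = 31; r = 32.1 − 31 = 1.1
a=10: Ŷ = -9 + 5·10 = 41; r = 42.2 − 41 = 1.2
a=12: Ŷ = -9 + 5·12 = 51; r = 49.5 − 51 = -1.5
a=14: Ŷ = -9 + 5·14 = 61; r = 60.6 − 61 = -0.4
Signs: − + + + − −
Runs: −×1, +×3, −×2 → 3

3 runs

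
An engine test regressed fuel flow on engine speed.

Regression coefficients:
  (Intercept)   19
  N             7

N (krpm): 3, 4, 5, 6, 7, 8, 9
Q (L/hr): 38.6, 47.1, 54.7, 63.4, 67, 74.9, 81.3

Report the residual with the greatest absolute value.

r = 2.4

N=3: ŷ = 19 + 7·3 = 40; r = 38.6 − 40 = -1.4
N=4: ŷ = 19 + 7·4 = 47; r = 47.1 − 47 = 0.1
N=5: ŷ = 19 + 7·5 = 54; r = 54.7 − 54 = 0.7
N=6: ŷ = 19 + 7·6 = 61; r = 63.4 − 61 = 2.4
N=7: ŷ = 19 + 7·7 = 68; r = 67 − 68 = -1
N=8: ŷ = 19 + 7·8 = 75; r = 74.9 − 75 = -0.1
N=9: ŷ = 19 + 7·9 = 82; r = 81.3 − 82 = -0.7
Largest |r| is 2.4 at N = 6, residual 2.4.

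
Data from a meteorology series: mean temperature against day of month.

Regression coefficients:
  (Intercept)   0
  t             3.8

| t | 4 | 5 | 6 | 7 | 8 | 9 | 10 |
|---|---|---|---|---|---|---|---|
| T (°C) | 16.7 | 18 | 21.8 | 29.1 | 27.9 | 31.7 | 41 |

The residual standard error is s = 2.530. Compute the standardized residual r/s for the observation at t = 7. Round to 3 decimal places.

ŷ = 3.8·7 = 26.6
r = 29.1 − 26.6 = 2.5
r/s = 2.5 / 2.530 = 0.988

0.988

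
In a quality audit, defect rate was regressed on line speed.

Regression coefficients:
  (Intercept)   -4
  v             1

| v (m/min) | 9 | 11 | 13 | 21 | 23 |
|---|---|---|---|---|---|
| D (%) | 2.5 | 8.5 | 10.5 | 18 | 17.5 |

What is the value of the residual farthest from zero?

r = -2.5

v=9: D̂ = -4 + 9 = 5; r = 2.5 − 5 = -2.5
v=11: D̂ = -4 + 11 = 7; r = 8.5 − 7 = 1.5
v=13: D̂ = -4 + 13 = 9; r = 10.5 − 9 = 1.5
v=21: D̂ = -4 + 21 = 17; r = 18 − 17 = 1
v=23: D̂ = -4 + 23 = 19; r = 17.5 − 19 = -1.5
Largest |r| is 2.5 at v = 9, residual -2.5.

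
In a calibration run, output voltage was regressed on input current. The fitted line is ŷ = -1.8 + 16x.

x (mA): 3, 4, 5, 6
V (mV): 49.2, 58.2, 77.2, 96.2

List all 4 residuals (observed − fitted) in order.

x=3: ŷ = -1.8 + 16·3 = 46.2; e = 49.2 − 46.2 = 3
x=4: ŷ = -1.8 + 16·4 = 62.2; e = 58.2 − 62.2 = -4
x=5: ŷ = -1.8 + 16·5 = 78.2; e = 77.2 − 78.2 = -1
x=6: ŷ = -1.8 + 16·6 = 94.2; e = 96.2 − 94.2 = 2

3, -4, -1, 2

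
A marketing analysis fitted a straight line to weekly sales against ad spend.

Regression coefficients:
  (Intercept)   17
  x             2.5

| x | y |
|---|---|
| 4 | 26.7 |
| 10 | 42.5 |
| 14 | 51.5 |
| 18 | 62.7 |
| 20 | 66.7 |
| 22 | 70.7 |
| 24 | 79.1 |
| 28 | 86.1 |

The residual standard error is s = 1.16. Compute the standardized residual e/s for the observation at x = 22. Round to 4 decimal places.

-1.1207

ŷ = 17 + 2.5·22 = 72
e = 70.7 − 72 = -1.3
e/s = -1.3 / 1.16 = -1.1207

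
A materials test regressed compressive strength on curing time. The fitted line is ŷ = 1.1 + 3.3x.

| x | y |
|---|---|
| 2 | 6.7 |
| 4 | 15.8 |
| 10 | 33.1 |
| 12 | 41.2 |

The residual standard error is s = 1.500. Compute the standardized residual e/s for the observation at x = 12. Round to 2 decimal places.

ŷ = 1.1 + 3.3·12 = 40.7
e = 41.2 − 40.7 = 0.5
e/s = 0.5 / 1.500 = 0.33

0.33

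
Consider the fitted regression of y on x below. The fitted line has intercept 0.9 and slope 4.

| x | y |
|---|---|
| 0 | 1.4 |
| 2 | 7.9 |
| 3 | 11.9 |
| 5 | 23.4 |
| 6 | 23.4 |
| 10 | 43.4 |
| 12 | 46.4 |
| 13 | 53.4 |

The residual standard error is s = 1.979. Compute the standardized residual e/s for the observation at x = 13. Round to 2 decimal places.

ŷ = 0.9 + 4·13 = 52.9
e = 53.4 − 52.9 = 0.5
e/s = 0.5 / 1.979 = 0.25

0.25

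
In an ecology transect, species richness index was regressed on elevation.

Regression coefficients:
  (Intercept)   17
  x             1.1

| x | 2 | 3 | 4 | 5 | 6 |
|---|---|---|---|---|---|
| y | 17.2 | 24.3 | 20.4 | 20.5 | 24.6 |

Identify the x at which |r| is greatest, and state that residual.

x = 3, r = 4

x=2: ŷ = 17 + 1.1·2 = 19.2; r = 17.2 − 19.2 = -2
x=3: ŷ = 17 + 1.1·3 = 20.3; r = 24.3 − 20.3 = 4
x=4: ŷ = 17 + 1.1·4 = 21.4; r = 20.4 − 21.4 = -1
x=5: ŷ = 17 + 1.1·5 = 22.5; r = 20.5 − 22.5 = -2
x=6: ŷ = 17 + 1.1·6 = 23.6; r = 24.6 − 23.6 = 1
Largest |r| is 4 at x = 3, residual 4.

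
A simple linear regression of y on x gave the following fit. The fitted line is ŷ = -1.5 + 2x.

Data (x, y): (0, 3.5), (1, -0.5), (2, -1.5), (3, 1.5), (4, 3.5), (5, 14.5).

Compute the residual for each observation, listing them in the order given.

5, -1, -4, -3, -3, 6

x=0: ŷ = -1.5 + 2·0 = -1.5; e = 3.5 − (-1.5) = 5
x=1: ŷ = -1.5 + 2·1 = 0.5; e = -0.5 − 0.5 = -1
x=2: ŷ = -1.5 + 2·2 = 2.5; e = -1.5 − 2.5 = -4
x=3: ŷ = -1.5 + 2·3 = 4.5; e = 1.5 − 4.5 = -3
x=4: ŷ = -1.5 + 2·4 = 6.5; e = 3.5 − 6.5 = -3
x=5: ŷ = -1.5 + 2·5 = 8.5; e = 14.5 − 8.5 = 6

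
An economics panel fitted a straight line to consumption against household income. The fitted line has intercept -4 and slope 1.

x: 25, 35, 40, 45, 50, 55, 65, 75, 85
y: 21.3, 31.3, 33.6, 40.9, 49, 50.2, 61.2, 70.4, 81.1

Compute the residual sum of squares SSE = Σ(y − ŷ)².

x=25: ŷ = -4 + 25 = 21; r = 21.3 − 21 = 0.3
x=35: ŷ = -4 + 35 = 31; r = 31.3 − 31 = 0.3
x=40: ŷ = -4 + 40 = 36; r = 33.6 − 36 = -2.4
x=45: ŷ = -4 + 45 = 41; r = 40.9 − 41 = -0.1
x=50: ŷ = -4 + 50 = 46; r = 49 − 46 = 3
x=55: ŷ = -4 + 55 = 51; r = 50.2 − 51 = -0.8
x=65: ŷ = -4 + 65 = 61; r = 61.2 − 61 = 0.2
x=75: ŷ = -4 + 75 = 71; r = 70.4 − 71 = -0.6
x=85: ŷ = -4 + 85 = 81; r = 81.1 − 81 = 0.1
SSE = 0.09 + 0.09 + 5.76 + 0.01 + 9 + 0.64 + 0.04 + 0.36 + 0.01 = 16

SSE = 16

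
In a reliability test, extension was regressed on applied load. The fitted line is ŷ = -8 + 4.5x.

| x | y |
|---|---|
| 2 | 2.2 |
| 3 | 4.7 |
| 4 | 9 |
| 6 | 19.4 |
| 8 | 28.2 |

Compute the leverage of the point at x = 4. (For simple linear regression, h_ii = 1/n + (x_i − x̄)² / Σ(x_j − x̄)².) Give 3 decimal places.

h = 0.216

x̄ = (2 + 3 + 4 + 6 + 8)/5 = 4.6
Σ(x − x̄)² = 6.76 + 2.56 + 0.36 + 1.96 + 11.56 = 23.2
h = 1/5 + (-0.6)²/23.2 = 0.2 + 0.0155172 = 0.216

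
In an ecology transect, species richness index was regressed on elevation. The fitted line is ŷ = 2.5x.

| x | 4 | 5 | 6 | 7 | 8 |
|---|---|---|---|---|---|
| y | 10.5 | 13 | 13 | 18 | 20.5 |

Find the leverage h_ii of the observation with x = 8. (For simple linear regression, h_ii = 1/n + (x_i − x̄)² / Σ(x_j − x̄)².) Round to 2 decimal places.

x̄ = (4 + 5 + 6 + 7 + 8)/5 = 6
Σ(x − x̄)² = 4 + 1 + 0 + 1 + 4 = 10
h = 1/5 + (2)²/10 = 0.2 + 0.4 = 0.60

h = 0.60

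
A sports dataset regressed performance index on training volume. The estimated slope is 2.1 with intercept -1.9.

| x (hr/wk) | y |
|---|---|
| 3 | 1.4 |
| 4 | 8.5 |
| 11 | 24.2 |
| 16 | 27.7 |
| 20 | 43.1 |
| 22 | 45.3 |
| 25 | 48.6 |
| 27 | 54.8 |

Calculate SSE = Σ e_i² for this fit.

x=3: ŷ = -1.9 + 2.1·3 = 4.4; e = 1.4 − 4.4 = -3
x=4: ŷ = -1.9 + 2.1·4 = 6.5; e = 8.5 − 6.5 = 2
x=11: ŷ = -1.9 + 2.1·11 = 21.2; e = 24.2 − 21.2 = 3
x=16: ŷ = -1.9 + 2.1·16 = 31.7; e = 27.7 − 31.7 = -4
x=20: ŷ = -1.9 + 2.1·20 = 40.1; e = 43.1 − 40.1 = 3
x=22: ŷ = -1.9 + 2.1·22 = 44.3; e = 45.3 − 44.3 = 1
x=25: ŷ = -1.9 + 2.1·25 = 50.6; e = 48.6 − 50.6 = -2
x=27: ŷ = -1.9 + 2.1·27 = 54.8; e = 54.8 − 54.8 = 0
SSE = 9 + 4 + 9 + 16 + 9 + 1 + 4 + 0 = 52

SSE = 52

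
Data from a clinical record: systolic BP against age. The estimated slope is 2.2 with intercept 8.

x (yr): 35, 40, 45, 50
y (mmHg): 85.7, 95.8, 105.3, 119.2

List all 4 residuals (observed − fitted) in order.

0.7, -0.2, -1.7, 1.2

x=35: ŷ = 8 + 2.2·35 = 85; r = 85.7 − 85 = 0.7
x=40: ŷ = 8 + 2.2·40 = 96; r = 95.8 − 96 = -0.2
x=45: ŷ = 8 + 2.2·45 = 107; r = 105.3 − 107 = -1.7
x=50: ŷ = 8 + 2.2·50 = 118; r = 119.2 − 118 = 1.2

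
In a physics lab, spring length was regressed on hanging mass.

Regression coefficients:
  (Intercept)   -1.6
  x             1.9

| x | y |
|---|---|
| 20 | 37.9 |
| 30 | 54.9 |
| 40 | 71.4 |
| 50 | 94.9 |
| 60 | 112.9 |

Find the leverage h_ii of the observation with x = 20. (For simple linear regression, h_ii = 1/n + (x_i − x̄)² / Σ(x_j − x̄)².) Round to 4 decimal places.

h = 0.6000

x̄ = (20 + 30 + 40 + 50 + 60)/5 = 40
Σ(x − x̄)² = 400 + 100 + 0 + 100 + 400 = 1000
h = 1/5 + (-20)²/1000 = 0.2 + 0.4 = 0.6000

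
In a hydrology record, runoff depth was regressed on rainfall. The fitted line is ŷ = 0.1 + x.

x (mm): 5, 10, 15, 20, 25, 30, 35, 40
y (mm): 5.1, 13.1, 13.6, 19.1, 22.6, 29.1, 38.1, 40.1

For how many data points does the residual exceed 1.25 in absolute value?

x=5: ŷ = 0.1 + 5 = 5.1; r = 5.1 − 5.1 = 0
x=10: ŷ = 0.1 + 10 = 10.1; r = 13.1 − 10.1 = 3
x=15: ŷ = 0.1 + 15 = 15.1; r = 13.6 − 15.1 = -1.5
x=20: ŷ = 0.1 + 20 = 20.1; r = 19.1 − 20.1 = -1
x=25: ŷ = 0.1 + 25 = 25.1; r = 22.6 − 25.1 = -2.5
x=30: ŷ = 0.1 + 30 = 30.1; r = 29.1 − 30.1 = -1
x=35: ŷ = 0.1 + 35 = 35.1; r = 38.1 − 35.1 = 3
x=40: ŷ = 0.1 + 40 = 40.1; r = 40.1 − 40.1 = 0
|r| > 1.25: x=10 (|r|=3), x=15 (|r|=1.5), x=25 (|r|=2.5), x=35 (|r|=3) → 4

4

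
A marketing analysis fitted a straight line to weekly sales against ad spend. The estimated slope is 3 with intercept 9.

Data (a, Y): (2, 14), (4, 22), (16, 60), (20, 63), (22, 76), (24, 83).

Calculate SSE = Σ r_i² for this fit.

a=2: Ŷ = 9 + 3·2 = 15; r = 14 − 15 = -1
a=4: Ŷ = 9 + 3·4 = 21; r = 22 − 21 = 1
a=16: Ŷ = 9 + 3·16 = 57; r = 60 − 57 = 3
a=20: Ŷ = 9 + 3·20 = 69; r = 63 − 69 = -6
a=22: Ŷ = 9 + 3·22 = 75; r = 76 − 75 = 1
a=24: Ŷ = 9 + 3·24 = 81; r = 83 − 81 = 2
SSE = 1 + 1 + 9 + 36 + 1 + 4 = 52

SSE = 52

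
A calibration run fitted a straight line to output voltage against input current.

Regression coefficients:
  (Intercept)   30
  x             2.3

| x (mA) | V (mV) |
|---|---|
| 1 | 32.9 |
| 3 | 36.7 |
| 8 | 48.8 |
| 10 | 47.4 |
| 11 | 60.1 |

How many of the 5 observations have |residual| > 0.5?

3

x=1: ŷ = 30 + 2.3·1 = 32.3; r = 32.9 − 32.3 = 0.6
x=3: ŷ = 30 + 2.3·3 = 36.9; r = 36.7 − 36.9 = -0.2
x=8: ŷ = 30 + 2.3·8 = 48.4; r = 48.8 − 48.4 = 0.4
x=10: ŷ = 30 + 2.3·10 = 53; r = 47.4 − 53 = -5.6
x=11: ŷ = 30 + 2.3·11 = 55.3; r = 60.1 − 55.3 = 4.8
|r| > 0.5: x=1 (|r|=0.6), x=10 (|r|=5.6), x=11 (|r|=4.8) → 3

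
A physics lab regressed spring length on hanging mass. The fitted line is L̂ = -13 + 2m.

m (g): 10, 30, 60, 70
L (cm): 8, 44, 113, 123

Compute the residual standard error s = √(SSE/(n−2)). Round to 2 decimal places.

s = 5.57

m=10: L̂ = -13 + 2·10 = 7; r = 8 − 7 = 1
m=30: L̂ = -13 + 2·30 = 47; r = 44 − 47 = -3
m=60: L̂ = -13 + 2·60 = 107; r = 113 − 107 = 6
m=70: L̂ = -13 + 2·70 = 127; r = 123 − 127 = -4
SSE = 1 + 9 + 36 + 16 = 62
s = √(62/2) = √31 ≈ 5.57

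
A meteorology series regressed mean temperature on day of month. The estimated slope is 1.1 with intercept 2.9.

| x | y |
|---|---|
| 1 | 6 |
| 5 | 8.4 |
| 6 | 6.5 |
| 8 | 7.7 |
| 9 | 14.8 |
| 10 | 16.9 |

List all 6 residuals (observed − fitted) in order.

2, 0, -3, -4, 2, 3

x=1: ŷ = 2.9 + 1.1·1 = 4; r = 6 − 4 = 2
x=5: ŷ = 2.9 + 1.1·5 = 8.4; r = 8.4 − 8.4 = 0
x=6: ŷ = 2.9 + 1.1·6 = 9.5; r = 6.5 − 9.5 = -3
x=8: ŷ = 2.9 + 1.1·8 = 11.7; r = 7.7 − 11.7 = -4
x=9: ŷ = 2.9 + 1.1·9 = 12.8; r = 14.8 − 12.8 = 2
x=10: ŷ = 2.9 + 1.1·10 = 13.9; r = 16.9 − 13.9 = 3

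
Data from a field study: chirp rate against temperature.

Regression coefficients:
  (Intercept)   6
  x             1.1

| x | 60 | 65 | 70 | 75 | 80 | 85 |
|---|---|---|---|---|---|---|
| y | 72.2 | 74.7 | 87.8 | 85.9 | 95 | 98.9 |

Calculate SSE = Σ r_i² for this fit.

x=60: ŷ = 6 + 1.1·60 = 72; r = 72.2 − 72 = 0.2
x=65: ŷ = 6 + 1.1·65 = 77.5; r = 74.7 − 77.5 = -2.8
x=70: ŷ = 6 + 1.1·70 = 83; r = 87.8 − 83 = 4.8
x=75: ŷ = 6 + 1.1·75 = 88.5; r = 85.9 − 88.5 = -2.6
x=80: ŷ = 6 + 1.1·80 = 94; r = 95 − 94 = 1
x=85: ŷ = 6 + 1.1·85 = 99.5; r = 98.9 − 99.5 = -0.6
SSE = 0.04 + 7.84 + 23.04 + 6.76 + 1 + 0.36 = 39.04

SSE = 39.04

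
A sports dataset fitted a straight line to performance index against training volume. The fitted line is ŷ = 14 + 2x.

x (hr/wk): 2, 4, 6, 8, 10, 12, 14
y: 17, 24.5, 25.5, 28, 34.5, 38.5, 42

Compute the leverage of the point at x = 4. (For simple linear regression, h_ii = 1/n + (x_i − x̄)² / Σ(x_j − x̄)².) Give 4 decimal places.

h = 0.2857

x̄ = (2 + 4 + 6 + 8 + 10 + 12 + 14)/7 = 8
Σ(x − x̄)² = 36 + 16 + 4 + 0 + 4 + 16 + 36 = 112
h = 1/7 + (-4)²/112 = 0.142857 + 0.142857 = 0.2857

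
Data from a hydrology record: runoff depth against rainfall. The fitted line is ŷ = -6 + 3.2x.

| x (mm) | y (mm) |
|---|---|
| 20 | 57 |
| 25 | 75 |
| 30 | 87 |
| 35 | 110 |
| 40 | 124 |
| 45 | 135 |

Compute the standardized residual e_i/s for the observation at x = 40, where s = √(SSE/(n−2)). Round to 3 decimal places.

0.632

x=20: ŷ = -6 + 3.2·20 = 58; e = 57 − 58 = -1
x=25: ŷ = -6 + 3.2·25 = 74; e = 75 − 74 = 1
x=30: ŷ = -6 + 3.2·30 = 90; e = 87 − 90 = -3
x=35: ŷ = -6 + 3.2·35 = 106; e = 110 − 106 = 4
x=40: ŷ = -6 + 3.2·40 = 122; e = 124 − 122 = 2
x=45: ŷ = -6 + 3.2·45 = 138; e = 135 − 138 = -3
SSE = 1 + 1 + 9 + 16 + 4 + 9 = 40
s = √(40/4) = 3.16228
e/s = 2 / 3.16228 = 0.632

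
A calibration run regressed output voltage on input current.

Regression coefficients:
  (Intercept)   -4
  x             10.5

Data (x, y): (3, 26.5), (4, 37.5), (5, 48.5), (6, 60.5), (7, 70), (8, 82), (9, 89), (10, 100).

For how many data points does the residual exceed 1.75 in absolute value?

x=3: ŷ = -4 + 10.5·3 = 27.5; e = 26.5 − 27.5 = -1
x=4: ŷ = -4 + 10.5·4 = 38; e = 37.5 − 38 = -0.5
x=5: ŷ = -4 + 10.5·5 = 48.5; e = 48.5 − 48.5 = 0
x=6: ŷ = -4 + 10.5·6 = 59; e = 60.5 − 59 = 1.5
x=7: ŷ = -4 + 10.5·7 = 69.5; e = 70 − 69.5 = 0.5
x=8: ŷ = -4 + 10.5·8 = 80; e = 82 − 80 = 2
x=9: ŷ = -4 + 10.5·9 = 90.5; e = 89 − 90.5 = -1.5
x=10: ŷ = -4 + 10.5·10 = 101; e = 100 − 101 = -1
|e| > 1.75: x=8 (|e|=2) → 1

1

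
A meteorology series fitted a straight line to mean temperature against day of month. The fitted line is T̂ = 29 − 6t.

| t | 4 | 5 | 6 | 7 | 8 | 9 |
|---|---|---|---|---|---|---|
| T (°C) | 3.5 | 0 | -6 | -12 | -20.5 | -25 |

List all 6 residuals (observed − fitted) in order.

t=4: T̂ = 29 − 6·4 = 5; r = 3.5 − 5 = -1.5
t=5: T̂ = 29 − 6·5 = -1; r = 0 − (-1) = 1
t=6: T̂ = 29 − 6·6 = -7; r = -6 − (-7) = 1
t=7: T̂ = 29 − 6·7 = -13; r = -12 − (-13) = 1
t=8: T̂ = 29 − 6·8 = -19; r = -20.5 − (-19) = -1.5
t=9: T̂ = 29 − 6·9 = -25; r = -25 − (-25) = 0

-1.5, 1, 1, 1, -1.5, 0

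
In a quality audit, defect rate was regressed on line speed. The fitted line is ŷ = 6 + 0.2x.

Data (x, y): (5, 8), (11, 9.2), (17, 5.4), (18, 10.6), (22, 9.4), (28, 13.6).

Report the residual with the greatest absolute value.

e = -4

x=5: ŷ = 6 + 0.2·5 = 7; e = 8 − 7 = 1
x=11: ŷ = 6 + 0.2·11 = 8.2; e = 9.2 − 8.2 = 1
x=17: ŷ = 6 + 0.2·17 = 9.4; e = 5.4 − 9.4 = -4
x=18: ŷ = 6 + 0.2·18 = 9.6; e = 10.6 − 9.6 = 1
x=22: ŷ = 6 + 0.2·22 = 10.4; e = 9.4 − 10.4 = -1
x=28: ŷ = 6 + 0.2·28 = 11.6; e = 13.6 − 11.6 = 2
Largest |e| is 4 at x = 17, residual -4.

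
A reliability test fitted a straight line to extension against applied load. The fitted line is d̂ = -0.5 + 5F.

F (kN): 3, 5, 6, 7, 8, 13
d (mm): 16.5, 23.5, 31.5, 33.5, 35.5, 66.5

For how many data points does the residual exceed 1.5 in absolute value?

4

F=3: d̂ = -0.5 + 5·3 = 14.5; e = 16.5 − 14.5 = 2
F=5: d̂ = -0.5 + 5·5 = 24.5; e = 23.5 − 24.5 = -1
F=6: d̂ = -0.5 + 5·6 = 29.5; e = 31.5 − 29.5 = 2
F=7: d̂ = -0.5 + 5·7 = 34.5; e = 33.5 − 34.5 = -1
F=8: d̂ = -0.5 + 5·8 = 39.5; e = 35.5 − 39.5 = -4
F=13: d̂ = -0.5 + 5·13 = 64.5; e = 66.5 − 64.5 = 2
|e| > 1.5: F=3 (|e|=2), F=6 (|e|=2), F=8 (|e|=4), F=13 (|e|=2) → 4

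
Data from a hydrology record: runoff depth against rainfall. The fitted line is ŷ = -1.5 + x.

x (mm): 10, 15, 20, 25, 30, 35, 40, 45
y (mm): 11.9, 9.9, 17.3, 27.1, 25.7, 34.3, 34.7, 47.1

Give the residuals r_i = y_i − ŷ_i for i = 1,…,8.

x=10: ŷ = -1.5 + 10 = 8.5; r = 11.9 − 8.5 = 3.4
x=15: ŷ = -1.5 + 15 = 13.5; r = 9.9 − 13.5 = -3.6
x=20: ŷ = -1.5 + 20 = 18.5; r = 17.3 − 18.5 = -1.2
x=25: ŷ = -1.5 + 25 = 23.5; r = 27.1 − 23.5 = 3.6
x=30: ŷ = -1.5 + 30 = 28.5; r = 25.7 − 28.5 = -2.8
x=35: ŷ = -1.5 + 35 = 33.5; r = 34.3 − 33.5 = 0.8
x=40: ŷ = -1.5 + 40 = 38.5; r = 34.7 − 38.5 = -3.8
x=45: ŷ = -1.5 + 45 = 43.5; r = 47.1 − 43.5 = 3.6

3.4, -3.6, -1.2, 3.6, -2.8, 0.8, -3.8, 3.6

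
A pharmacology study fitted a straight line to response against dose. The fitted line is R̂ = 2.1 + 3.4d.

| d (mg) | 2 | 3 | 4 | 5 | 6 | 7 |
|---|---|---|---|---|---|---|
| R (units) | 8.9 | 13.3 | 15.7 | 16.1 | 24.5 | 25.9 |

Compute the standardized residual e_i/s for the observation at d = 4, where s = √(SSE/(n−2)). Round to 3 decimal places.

d=2: R̂ = 2.1 + 3.4·2 = 8.9; e = 8.9 − 8.9 = 0
d=3: R̂ = 2.1 + 3.4·3 = 12.3; e = 13.3 − 12.3 = 1
d=4: R̂ = 2.1 + 3.4·4 = 15.7; e = 15.7 − 15.7 = 0
d=5: R̂ = 2.1 + 3.4·5 = 19.1; e = 16.1 − 19.1 = -3
d=6: R̂ = 2.1 + 3.4·6 = 22.5; e = 24.5 − 22.5 = 2
d=7: R̂ = 2.1 + 3.4·7 = 25.9; e = 25.9 − 25.9 = 0
SSE = 0 + 1 + 0 + 9 + 4 + 0 = 14
s = √(14/4) = 1.87083
e/s = 0 / 1.87083 = 0.000

0.000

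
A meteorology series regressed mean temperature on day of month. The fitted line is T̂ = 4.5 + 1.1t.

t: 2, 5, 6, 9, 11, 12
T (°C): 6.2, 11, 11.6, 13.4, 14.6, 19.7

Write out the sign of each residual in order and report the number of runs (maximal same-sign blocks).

t=2: T̂ = 4.5 + 1.1·2 = 6.7; e = 6.2 − 6.7 = -0.5
t=5: T̂ = 4.5 + 1.1·5 = 10; e = 11 − 10 = 1
t=6: T̂ = 4.5 + 1.1·6 = 11.1; e = 11.6 − 11.1 = 0.5
t=9: T̂ = 4.5 + 1.1·9 = 14.4; e = 13.4 − 14.4 = -1
t=11: T̂ = 4.5 + 1.1·11 = 16.6; e = 14.6 − 16.6 = -2
t=12: T̂ = 4.5 + 1.1·12 = 17.7; e = 19.7 − 17.7 = 2
Signs: − + + − − +
Runs: −×1, +×2, −×2, +×1 → 4

4 runs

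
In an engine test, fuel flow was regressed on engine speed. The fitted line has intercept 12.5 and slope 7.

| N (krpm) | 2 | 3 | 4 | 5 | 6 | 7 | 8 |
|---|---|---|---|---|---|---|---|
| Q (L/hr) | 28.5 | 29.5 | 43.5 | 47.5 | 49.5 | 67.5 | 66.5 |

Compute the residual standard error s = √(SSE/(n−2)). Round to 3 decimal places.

s = 4.336

N=2: Q̂ = 12.5 + 7·2 = 26.5; r = 28.5 − 26.5 = 2
N=3: Q̂ = 12.5 + 7·3 = 33.5; r = 29.5 − 33.5 = -4
N=4: Q̂ = 12.5 + 7·4 = 40.5; r = 43.5 − 40.5 = 3
N=5: Q̂ = 12.5 + 7·5 = 47.5; r = 47.5 − 47.5 = 0
N=6: Q̂ = 12.5 + 7·6 = 54.5; r = 49.5 − 54.5 = -5
N=7: Q̂ = 12.5 + 7·7 = 61.5; r = 67.5 − 61.5 = 6
N=8: Q̂ = 12.5 + 7·8 = 68.5; r = 66.5 − 68.5 = -2
SSE = 4 + 16 + 9 + 0 + 25 + 36 + 4 = 94
s = √(94/5) = √18.8 ≈ 4.336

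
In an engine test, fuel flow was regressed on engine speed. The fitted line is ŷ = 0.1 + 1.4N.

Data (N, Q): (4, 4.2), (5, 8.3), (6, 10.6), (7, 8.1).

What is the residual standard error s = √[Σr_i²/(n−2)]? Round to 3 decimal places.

N=4: ŷ = 0.1 + 1.4·4 = 5.7; r = 4.2 − 5.7 = -1.5
N=5: ŷ = 0.1 + 1.4·5 = 7.1; r = 8.3 − 7.1 = 1.2
N=6: ŷ = 0.1 + 1.4·6 = 8.5; r = 10.6 − 8.5 = 2.1
N=7: ŷ = 0.1 + 1.4·7 = 9.9; r = 8.1 − 9.9 = -1.8
SSE = 2.25 + 1.44 + 4.41 + 3.24 = 11.34
s = √(11.34/2) = √5.67 ≈ 2.381

s = 2.381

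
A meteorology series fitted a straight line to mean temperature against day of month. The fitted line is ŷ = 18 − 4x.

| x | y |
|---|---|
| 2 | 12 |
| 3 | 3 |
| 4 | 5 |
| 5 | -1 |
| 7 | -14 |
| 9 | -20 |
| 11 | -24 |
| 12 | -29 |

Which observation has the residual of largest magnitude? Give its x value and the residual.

x=2: ŷ = 18 − 4·2 = 10; e = 12 − 10 = 2
x=3: ŷ = 18 − 4·3 = 6; e = 3 − 6 = -3
x=4: ŷ = 18 − 4·4 = 2; e = 5 − 2 = 3
x=5: ŷ = 18 − 4·5 = -2; e = -1 − (-2) = 1
x=7: ŷ = 18 − 4·7 = -10; e = -14 − (-10) = -4
x=9: ŷ = 18 − 4·9 = -18; e = -20 − (-18) = -2
x=11: ŷ = 18 − 4·11 = -26; e = -24 − (-26) = 2
x=12: ŷ = 18 − 4·12 = -30; e = -29 − (-30) = 1
Largest |e| is 4 at x = 7, residual -4.

x = 7, e = -4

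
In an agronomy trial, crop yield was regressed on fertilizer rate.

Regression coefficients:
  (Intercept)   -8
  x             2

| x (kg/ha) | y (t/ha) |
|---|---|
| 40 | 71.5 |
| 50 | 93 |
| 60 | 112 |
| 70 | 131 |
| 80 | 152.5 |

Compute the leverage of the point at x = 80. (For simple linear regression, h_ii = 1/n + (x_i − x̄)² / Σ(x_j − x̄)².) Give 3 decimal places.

h = 0.600

x̄ = (40 + 50 + 60 + 70 + 80)/5 = 60
Σ(x − x̄)² = 400 + 100 + 0 + 100 + 400 = 1000
h = 1/5 + (20)²/1000 = 0.2 + 0.4 = 0.600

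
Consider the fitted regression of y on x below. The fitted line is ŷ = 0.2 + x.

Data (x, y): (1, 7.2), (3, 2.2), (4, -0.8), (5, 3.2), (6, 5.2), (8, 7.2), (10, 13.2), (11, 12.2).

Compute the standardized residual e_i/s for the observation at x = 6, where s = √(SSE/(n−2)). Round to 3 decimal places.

x=1: ŷ = 0.2 + 1 = 1.2; e = 7.2 − 1.2 = 6
x=3: ŷ = 0.2 + 3 = 3.2; e = 2.2 − 3.2 = -1
x=4: ŷ = 0.2 + 4 = 4.2; e = -0.8 − 4.2 = -5
x=5: ŷ = 0.2 + 5 = 5.2; e = 3.2 − 5.2 = -2
x=6: ŷ = 0.2 + 6 = 6.2; e = 5.2 − 6.2 = -1
x=8: ŷ = 0.2 + 8 = 8.2; e = 7.2 − 8.2 = -1
x=10: ŷ = 0.2 + 10 = 10.2; e = 13.2 − 10.2 = 3
x=11: ŷ = 0.2 + 11 = 11.2; e = 12.2 − 11.2 = 1
SSE = 36 + 1 + 25 + 4 + 1 + 1 + 9 + 1 = 78
s = √(78/6) = 3.60555
e/s = -1 / 3.60555 = -0.277

-0.277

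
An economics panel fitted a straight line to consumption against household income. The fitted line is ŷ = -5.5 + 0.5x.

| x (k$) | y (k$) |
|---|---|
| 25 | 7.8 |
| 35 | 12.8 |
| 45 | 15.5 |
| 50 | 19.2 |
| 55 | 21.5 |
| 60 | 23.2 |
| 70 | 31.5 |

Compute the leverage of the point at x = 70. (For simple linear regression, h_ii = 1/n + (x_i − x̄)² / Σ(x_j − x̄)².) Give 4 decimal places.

h = 0.4742

x̄ = (25 + 35 + 45 + 50 + 55 + 60 + 70)/7 = 48.5714
Σ(x − x̄)² = 555.612 + 184.184 + 12.7551 + 2.04082 + 41.3265 + 130.612 + 459.184 = 1385.71
h = 1/7 + (21.4286)²/1385.71 = 0.142857 + 0.33137 = 0.4742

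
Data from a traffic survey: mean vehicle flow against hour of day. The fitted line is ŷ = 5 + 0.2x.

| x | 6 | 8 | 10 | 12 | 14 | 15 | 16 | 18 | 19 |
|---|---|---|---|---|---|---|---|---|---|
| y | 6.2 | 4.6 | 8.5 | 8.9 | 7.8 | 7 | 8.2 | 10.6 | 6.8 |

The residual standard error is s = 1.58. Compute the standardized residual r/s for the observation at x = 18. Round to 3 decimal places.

ŷ = 5 + 0.2·18 = 8.6
r = 10.6 − 8.6 = 2
r/s = 2 / 1.58 = 1.266

1.266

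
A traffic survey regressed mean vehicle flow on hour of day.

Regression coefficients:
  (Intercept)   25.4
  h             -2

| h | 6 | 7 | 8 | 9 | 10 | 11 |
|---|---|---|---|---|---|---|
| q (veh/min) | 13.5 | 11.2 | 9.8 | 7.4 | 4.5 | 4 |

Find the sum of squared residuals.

SSE = 1.38

h=6: q̂ = 25.4 − 2·6 = 13.4; e = 13.5 − 13.4 = 0.1
h=7: q̂ = 25.4 − 2·7 = 11.4; e = 11.2 − 11.4 = -0.2
h=8: q̂ = 25.4 − 2·8 = 9.4; e = 9.8 − 9.4 = 0.4
h=9: q̂ = 25.4 − 2·9 = 7.4; e = 7.4 − 7.4 = 0
h=10: q̂ = 25.4 − 2·10 = 5.4; e = 4.5 − 5.4 = -0.9
h=11: q̂ = 25.4 − 2·11 = 3.4; e = 4 − 3.4 = 0.6
SSE = 0.01 + 0.04 + 0.16 + 0 + 0.81 + 0.36 = 1.38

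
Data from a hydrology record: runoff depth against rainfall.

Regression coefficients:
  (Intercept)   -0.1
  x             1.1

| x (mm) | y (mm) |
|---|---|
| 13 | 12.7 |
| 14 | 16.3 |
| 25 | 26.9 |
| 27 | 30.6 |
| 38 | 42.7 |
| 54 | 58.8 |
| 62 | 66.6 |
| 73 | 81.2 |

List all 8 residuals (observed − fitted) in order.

-1.5, 1, -0.5, 1, 1, -0.5, -1.5, 1

x=13: ŷ = -0.1 + 1.1·13 = 14.2; r = 12.7 − 14.2 = -1.5
x=14: ŷ = -0.1 + 1.1·14 = 15.3; r = 16.3 − 15.3 = 1
x=25: ŷ = -0.1 + 1.1·25 = 27.4; r = 26.9 − 27.4 = -0.5
x=27: ŷ = -0.1 + 1.1·27 = 29.6; r = 30.6 − 29.6 = 1
x=38: ŷ = -0.1 + 1.1·38 = 41.7; r = 42.7 − 41.7 = 1
x=54: ŷ = -0.1 + 1.1·54 = 59.3; r = 58.8 − 59.3 = -0.5
x=62: ŷ = -0.1 + 1.1·62 = 68.1; r = 66.6 − 68.1 = -1.5
x=73: ŷ = -0.1 + 1.1·73 = 80.2; r = 81.2 − 80.2 = 1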